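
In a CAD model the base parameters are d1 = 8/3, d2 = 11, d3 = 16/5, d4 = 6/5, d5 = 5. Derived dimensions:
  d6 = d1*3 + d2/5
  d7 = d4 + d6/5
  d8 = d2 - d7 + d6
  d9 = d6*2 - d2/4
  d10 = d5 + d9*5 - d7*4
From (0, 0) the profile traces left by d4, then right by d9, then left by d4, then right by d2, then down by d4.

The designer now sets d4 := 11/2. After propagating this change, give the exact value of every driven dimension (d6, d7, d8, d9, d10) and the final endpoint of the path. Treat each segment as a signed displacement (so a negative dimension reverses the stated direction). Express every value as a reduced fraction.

d6 = 51/5
d7 = 377/50
d8 = 683/50
d9 = 353/20
d10 = 6309/100
endpoint = (353/20, -11/2)

Apply edit: d4 := 11/2
  d6 = d1*3 + d2/5 = 51/5
  d7 = d4 + d6/5 = 377/50
  d8 = d2 - d7 + d6 = 683/50
  d9 = d6*2 - d2/4 = 353/20
  d10 = d5 + d9*5 - d7*4 = 6309/100
Walk from origin (0, 0):
  seg 1: left by d4 = 11/2 → (-11/2, 0)
  seg 2: right by d9 = 353/20 → (243/20, 0)
  seg 3: left by d4 = 11/2 → (133/20, 0)
  seg 4: right by d2 = 11 → (353/20, 0)
  seg 5: down by d4 = 11/2 → (353/20, -11/2)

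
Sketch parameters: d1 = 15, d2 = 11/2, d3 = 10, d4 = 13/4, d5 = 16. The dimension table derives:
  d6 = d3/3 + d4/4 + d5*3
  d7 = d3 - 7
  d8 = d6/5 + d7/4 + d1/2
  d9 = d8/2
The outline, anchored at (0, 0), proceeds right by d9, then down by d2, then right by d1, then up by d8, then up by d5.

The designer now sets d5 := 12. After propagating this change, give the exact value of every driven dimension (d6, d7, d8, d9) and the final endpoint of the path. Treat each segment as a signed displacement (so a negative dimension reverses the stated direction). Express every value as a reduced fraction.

Apply edit: d5 := 12
  d6 = d3/3 + d4/4 + d5*3 = 1927/48
  d7 = d3 - 7 = 3
  d8 = d6/5 + d7/4 + d1/2 = 3907/240
  d9 = d8/2 = 3907/480
Walk from origin (0, 0):
  seg 1: right by d9 = 3907/480 → (3907/480, 0)
  seg 2: down by d2 = 11/2 → (3907/480, -11/2)
  seg 3: right by d1 = 15 → (11107/480, -11/2)
  seg 4: up by d8 = 3907/240 → (11107/480, 2587/240)
  seg 5: up by d5 = 12 → (11107/480, 5467/240)

d6 = 1927/48
d7 = 3
d8 = 3907/240
d9 = 3907/480
endpoint = (11107/480, 5467/240)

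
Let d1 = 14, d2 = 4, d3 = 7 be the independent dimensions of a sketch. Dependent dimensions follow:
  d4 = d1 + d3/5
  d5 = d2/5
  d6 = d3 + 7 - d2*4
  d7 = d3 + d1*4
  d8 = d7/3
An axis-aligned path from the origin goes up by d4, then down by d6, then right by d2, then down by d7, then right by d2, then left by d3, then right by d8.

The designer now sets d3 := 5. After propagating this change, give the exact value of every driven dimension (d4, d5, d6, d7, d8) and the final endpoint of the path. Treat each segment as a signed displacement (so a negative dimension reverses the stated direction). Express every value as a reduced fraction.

d4 = 15
d5 = 4/5
d6 = -4
d7 = 61
d8 = 61/3
endpoint = (70/3, -42)

Apply edit: d3 := 5
  d4 = d1 + d3/5 = 15
  d5 = d2/5 = 4/5
  d6 = d3 + 7 - d2*4 = -4
  d7 = d3 + d1*4 = 61
  d8 = d7/3 = 61/3
Walk from origin (0, 0):
  seg 1: up by d4 = 15 → (0, 15)
  seg 2: down by d6 = -4 → (0, 19)
  seg 3: right by d2 = 4 → (4, 19)
  seg 4: down by d7 = 61 → (4, -42)
  seg 5: right by d2 = 4 → (8, -42)
  seg 6: left by d3 = 5 → (3, -42)
  seg 7: right by d8 = 61/3 → (70/3, -42)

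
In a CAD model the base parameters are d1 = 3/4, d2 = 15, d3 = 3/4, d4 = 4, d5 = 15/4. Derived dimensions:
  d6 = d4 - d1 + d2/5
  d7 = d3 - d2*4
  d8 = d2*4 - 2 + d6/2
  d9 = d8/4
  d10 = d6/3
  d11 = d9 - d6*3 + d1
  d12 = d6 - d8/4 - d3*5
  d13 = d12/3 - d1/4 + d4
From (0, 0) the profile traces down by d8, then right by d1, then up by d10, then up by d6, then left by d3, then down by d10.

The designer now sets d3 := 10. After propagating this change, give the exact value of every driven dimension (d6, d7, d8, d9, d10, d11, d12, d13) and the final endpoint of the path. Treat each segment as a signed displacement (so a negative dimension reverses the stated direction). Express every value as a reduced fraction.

d6 = 25/4
d7 = -50
d8 = 489/8
d9 = 489/32
d10 = 25/12
d11 = -87/32
d12 = -1889/32
d13 = -1523/96
endpoint = (-37/4, -439/8)

Apply edit: d3 := 10
  d6 = d4 - d1 + d2/5 = 25/4
  d7 = d3 - d2*4 = -50
  d8 = d2*4 - 2 + d6/2 = 489/8
  d9 = d8/4 = 489/32
  d10 = d6/3 = 25/12
  d11 = d9 - d6*3 + d1 = -87/32
  d12 = d6 - d8/4 - d3*5 = -1889/32
  d13 = d12/3 - d1/4 + d4 = -1523/96
Walk from origin (0, 0):
  seg 1: down by d8 = 489/8 → (0, -489/8)
  seg 2: right by d1 = 3/4 → (3/4, -489/8)
  seg 3: up by d10 = 25/12 → (3/4, -1417/24)
  seg 4: up by d6 = 25/4 → (3/4, -1267/24)
  seg 5: left by d3 = 10 → (-37/4, -1267/24)
  seg 6: down by d10 = 25/12 → (-37/4, -439/8)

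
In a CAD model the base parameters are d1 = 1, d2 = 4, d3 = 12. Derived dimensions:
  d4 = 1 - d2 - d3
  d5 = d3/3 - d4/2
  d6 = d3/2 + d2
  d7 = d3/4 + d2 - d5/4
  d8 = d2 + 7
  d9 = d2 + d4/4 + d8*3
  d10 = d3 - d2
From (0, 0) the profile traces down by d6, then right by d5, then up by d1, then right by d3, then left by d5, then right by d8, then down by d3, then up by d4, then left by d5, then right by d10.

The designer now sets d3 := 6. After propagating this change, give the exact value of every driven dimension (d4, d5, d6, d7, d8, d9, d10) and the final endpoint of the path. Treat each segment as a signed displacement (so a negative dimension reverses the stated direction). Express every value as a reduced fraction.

Apply edit: d3 := 6
  d4 = 1 - d2 - d3 = -9
  d5 = d3/3 - d4/2 = 13/2
  d6 = d3/2 + d2 = 7
  d7 = d3/4 + d2 - d5/4 = 31/8
  d8 = d2 + 7 = 11
  d9 = d2 + d4/4 + d8*3 = 139/4
  d10 = d3 - d2 = 2
Walk from origin (0, 0):
  seg 1: down by d6 = 7 → (0, -7)
  seg 2: right by d5 = 13/2 → (13/2, -7)
  seg 3: up by d1 = 1 → (13/2, -6)
  seg 4: right by d3 = 6 → (25/2, -6)
  seg 5: left by d5 = 13/2 → (6, -6)
  seg 6: right by d8 = 11 → (17, -6)
  seg 7: down by d3 = 6 → (17, -12)
  seg 8: up by d4 = -9 → (17, -21)
  seg 9: left by d5 = 13/2 → (21/2, -21)
  seg 10: right by d10 = 2 → (25/2, -21)

d4 = -9
d5 = 13/2
d6 = 7
d7 = 31/8
d8 = 11
d9 = 139/4
d10 = 2
endpoint = (25/2, -21)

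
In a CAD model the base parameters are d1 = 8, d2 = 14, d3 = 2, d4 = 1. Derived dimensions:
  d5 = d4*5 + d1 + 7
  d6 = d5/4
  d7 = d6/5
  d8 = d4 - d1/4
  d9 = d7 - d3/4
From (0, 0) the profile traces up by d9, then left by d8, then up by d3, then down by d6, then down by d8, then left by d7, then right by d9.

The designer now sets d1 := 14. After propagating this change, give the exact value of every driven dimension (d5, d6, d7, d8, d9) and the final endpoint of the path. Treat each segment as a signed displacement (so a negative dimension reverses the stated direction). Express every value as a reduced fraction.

d5 = 26
d6 = 13/2
d7 = 13/10
d8 = -5/2
d9 = 4/5
endpoint = (2, -6/5)

Apply edit: d1 := 14
  d5 = d4*5 + d1 + 7 = 26
  d6 = d5/4 = 13/2
  d7 = d6/5 = 13/10
  d8 = d4 - d1/4 = -5/2
  d9 = d7 - d3/4 = 4/5
Walk from origin (0, 0):
  seg 1: up by d9 = 4/5 → (0, 4/5)
  seg 2: left by d8 = -5/2 → (5/2, 4/5)
  seg 3: up by d3 = 2 → (5/2, 14/5)
  seg 4: down by d6 = 13/2 → (5/2, -37/10)
  seg 5: down by d8 = -5/2 → (5/2, -6/5)
  seg 6: left by d7 = 13/10 → (6/5, -6/5)
  seg 7: right by d9 = 4/5 → (2, -6/5)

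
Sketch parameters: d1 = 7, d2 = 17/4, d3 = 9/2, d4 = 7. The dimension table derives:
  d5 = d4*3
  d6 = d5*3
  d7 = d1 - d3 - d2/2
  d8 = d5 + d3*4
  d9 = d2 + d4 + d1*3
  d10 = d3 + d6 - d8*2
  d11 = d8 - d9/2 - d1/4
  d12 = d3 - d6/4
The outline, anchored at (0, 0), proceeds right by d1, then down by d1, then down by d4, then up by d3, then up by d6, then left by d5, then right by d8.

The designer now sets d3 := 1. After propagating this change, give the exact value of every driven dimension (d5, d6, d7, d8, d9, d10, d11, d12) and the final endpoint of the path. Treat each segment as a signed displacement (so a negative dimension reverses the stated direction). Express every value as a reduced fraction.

Apply edit: d3 := 1
  d5 = d4*3 = 21
  d6 = d5*3 = 63
  d7 = d1 - d3 - d2/2 = 31/8
  d8 = d5 + d3*4 = 25
  d9 = d2 + d4 + d1*3 = 129/4
  d10 = d3 + d6 - d8*2 = 14
  d11 = d8 - d9/2 - d1/4 = 57/8
  d12 = d3 - d6/4 = -59/4
Walk from origin (0, 0):
  seg 1: right by d1 = 7 → (7, 0)
  seg 2: down by d1 = 7 → (7, -7)
  seg 3: down by d4 = 7 → (7, -14)
  seg 4: up by d3 = 1 → (7, -13)
  seg 5: up by d6 = 63 → (7, 50)
  seg 6: left by d5 = 21 → (-14, 50)
  seg 7: right by d8 = 25 → (11, 50)

d5 = 21
d6 = 63
d7 = 31/8
d8 = 25
d9 = 129/4
d10 = 14
d11 = 57/8
d12 = -59/4
endpoint = (11, 50)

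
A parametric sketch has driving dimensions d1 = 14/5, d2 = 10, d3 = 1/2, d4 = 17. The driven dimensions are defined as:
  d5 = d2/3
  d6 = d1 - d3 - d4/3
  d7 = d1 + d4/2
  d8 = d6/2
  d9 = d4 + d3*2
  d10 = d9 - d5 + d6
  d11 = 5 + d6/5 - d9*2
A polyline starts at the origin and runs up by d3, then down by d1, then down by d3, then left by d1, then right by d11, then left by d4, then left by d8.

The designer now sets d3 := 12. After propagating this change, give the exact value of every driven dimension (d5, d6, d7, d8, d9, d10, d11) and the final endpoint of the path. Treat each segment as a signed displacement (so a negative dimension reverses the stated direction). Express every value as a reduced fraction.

Apply edit: d3 := 12
  d5 = d2/3 = 10/3
  d6 = d1 - d3 - d4/3 = -223/15
  d7 = d1 + d4/2 = 113/10
  d8 = d6/2 = -223/30
  d9 = d4 + d3*2 = 41
  d10 = d9 - d5 + d6 = 114/5
  d11 = 5 + d6/5 - d9*2 = -5998/75
Walk from origin (0, 0):
  seg 1: up by d3 = 12 → (0, 12)
  seg 2: down by d1 = 14/5 → (0, 46/5)
  seg 3: down by d3 = 12 → (0, -14/5)
  seg 4: left by d1 = 14/5 → (-14/5, -14/5)
  seg 5: right by d11 = -5998/75 → (-6208/75, -14/5)
  seg 6: left by d4 = 17 → (-7483/75, -14/5)
  seg 7: left by d8 = -223/30 → (-4617/50, -14/5)

d5 = 10/3
d6 = -223/15
d7 = 113/10
d8 = -223/30
d9 = 41
d10 = 114/5
d11 = -5998/75
endpoint = (-4617/50, -14/5)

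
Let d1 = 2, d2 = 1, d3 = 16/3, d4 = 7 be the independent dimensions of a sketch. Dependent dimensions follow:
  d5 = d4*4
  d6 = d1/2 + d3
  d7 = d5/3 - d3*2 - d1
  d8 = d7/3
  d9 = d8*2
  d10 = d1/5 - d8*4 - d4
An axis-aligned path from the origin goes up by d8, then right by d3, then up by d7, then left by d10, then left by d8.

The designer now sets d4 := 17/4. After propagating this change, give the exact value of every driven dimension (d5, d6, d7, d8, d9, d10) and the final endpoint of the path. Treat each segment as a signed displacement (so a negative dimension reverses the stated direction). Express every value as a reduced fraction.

Apply edit: d4 := 17/4
  d5 = d4*4 = 17
  d6 = d1/2 + d3 = 19/3
  d7 = d5/3 - d3*2 - d1 = -7
  d8 = d7/3 = -7/3
  d9 = d8*2 = -14/3
  d10 = d1/5 - d8*4 - d4 = 329/60
Walk from origin (0, 0):
  seg 1: up by d8 = -7/3 → (0, -7/3)
  seg 2: right by d3 = 16/3 → (16/3, -7/3)
  seg 3: up by d7 = -7 → (16/3, -28/3)
  seg 4: left by d10 = 329/60 → (-3/20, -28/3)
  seg 5: left by d8 = -7/3 → (131/60, -28/3)

d5 = 17
d6 = 19/3
d7 = -7
d8 = -7/3
d9 = -14/3
d10 = 329/60
endpoint = (131/60, -28/3)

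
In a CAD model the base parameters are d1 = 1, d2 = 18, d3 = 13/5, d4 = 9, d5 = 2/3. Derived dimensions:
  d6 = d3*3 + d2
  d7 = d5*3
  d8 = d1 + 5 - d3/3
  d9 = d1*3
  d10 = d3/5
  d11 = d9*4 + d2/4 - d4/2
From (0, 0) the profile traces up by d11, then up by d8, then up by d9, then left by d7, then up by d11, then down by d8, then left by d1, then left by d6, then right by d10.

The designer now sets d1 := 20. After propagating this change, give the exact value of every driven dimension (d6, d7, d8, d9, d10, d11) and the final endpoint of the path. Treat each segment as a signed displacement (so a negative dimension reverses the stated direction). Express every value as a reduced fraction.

d6 = 129/5
d7 = 2
d8 = 362/15
d9 = 60
d10 = 13/25
d11 = 240
endpoint = (-1182/25, 540)

Apply edit: d1 := 20
  d6 = d3*3 + d2 = 129/5
  d7 = d5*3 = 2
  d8 = d1 + 5 - d3/3 = 362/15
  d9 = d1*3 = 60
  d10 = d3/5 = 13/25
  d11 = d9*4 + d2/4 - d4/2 = 240
Walk from origin (0, 0):
  seg 1: up by d11 = 240 → (0, 240)
  seg 2: up by d8 = 362/15 → (0, 3962/15)
  seg 3: up by d9 = 60 → (0, 4862/15)
  seg 4: left by d7 = 2 → (-2, 4862/15)
  seg 5: up by d11 = 240 → (-2, 8462/15)
  seg 6: down by d8 = 362/15 → (-2, 540)
  seg 7: left by d1 = 20 → (-22, 540)
  seg 8: left by d6 = 129/5 → (-239/5, 540)
  seg 9: right by d10 = 13/25 → (-1182/25, 540)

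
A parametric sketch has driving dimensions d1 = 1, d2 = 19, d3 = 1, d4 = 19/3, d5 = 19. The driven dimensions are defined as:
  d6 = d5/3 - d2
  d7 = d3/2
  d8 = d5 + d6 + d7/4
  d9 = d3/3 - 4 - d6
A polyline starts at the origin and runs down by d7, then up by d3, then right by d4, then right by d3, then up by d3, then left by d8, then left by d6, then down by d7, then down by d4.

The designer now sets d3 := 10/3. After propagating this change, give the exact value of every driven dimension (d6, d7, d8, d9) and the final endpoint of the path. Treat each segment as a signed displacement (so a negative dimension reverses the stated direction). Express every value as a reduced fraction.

d6 = -38/3
d7 = 5/3
d8 = 27/4
d9 = 88/9
endpoint = (187/12, -3)

Apply edit: d3 := 10/3
  d6 = d5/3 - d2 = -38/3
  d7 = d3/2 = 5/3
  d8 = d5 + d6 + d7/4 = 27/4
  d9 = d3/3 - 4 - d6 = 88/9
Walk from origin (0, 0):
  seg 1: down by d7 = 5/3 → (0, -5/3)
  seg 2: up by d3 = 10/3 → (0, 5/3)
  seg 3: right by d4 = 19/3 → (19/3, 5/3)
  seg 4: right by d3 = 10/3 → (29/3, 5/3)
  seg 5: up by d3 = 10/3 → (29/3, 5)
  seg 6: left by d8 = 27/4 → (35/12, 5)
  seg 7: left by d6 = -38/3 → (187/12, 5)
  seg 8: down by d7 = 5/3 → (187/12, 10/3)
  seg 9: down by d4 = 19/3 → (187/12, -3)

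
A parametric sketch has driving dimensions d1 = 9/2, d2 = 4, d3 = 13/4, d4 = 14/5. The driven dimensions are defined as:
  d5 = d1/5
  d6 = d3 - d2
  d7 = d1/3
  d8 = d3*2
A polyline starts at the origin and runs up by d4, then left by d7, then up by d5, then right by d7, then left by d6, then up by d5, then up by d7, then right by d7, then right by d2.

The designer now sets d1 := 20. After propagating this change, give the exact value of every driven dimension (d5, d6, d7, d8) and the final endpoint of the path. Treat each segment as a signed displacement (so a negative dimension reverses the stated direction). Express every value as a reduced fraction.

Apply edit: d1 := 20
  d5 = d1/5 = 4
  d6 = d3 - d2 = -3/4
  d7 = d1/3 = 20/3
  d8 = d3*2 = 13/2
Walk from origin (0, 0):
  seg 1: up by d4 = 14/5 → (0, 14/5)
  seg 2: left by d7 = 20/3 → (-20/3, 14/5)
  seg 3: up by d5 = 4 → (-20/3, 34/5)
  seg 4: right by d7 = 20/3 → (0, 34/5)
  seg 5: left by d6 = -3/4 → (3/4, 34/5)
  seg 6: up by d5 = 4 → (3/4, 54/5)
  seg 7: up by d7 = 20/3 → (3/4, 262/15)
  seg 8: right by d7 = 20/3 → (89/12, 262/15)
  seg 9: right by d2 = 4 → (137/12, 262/15)

d5 = 4
d6 = -3/4
d7 = 20/3
d8 = 13/2
endpoint = (137/12, 262/15)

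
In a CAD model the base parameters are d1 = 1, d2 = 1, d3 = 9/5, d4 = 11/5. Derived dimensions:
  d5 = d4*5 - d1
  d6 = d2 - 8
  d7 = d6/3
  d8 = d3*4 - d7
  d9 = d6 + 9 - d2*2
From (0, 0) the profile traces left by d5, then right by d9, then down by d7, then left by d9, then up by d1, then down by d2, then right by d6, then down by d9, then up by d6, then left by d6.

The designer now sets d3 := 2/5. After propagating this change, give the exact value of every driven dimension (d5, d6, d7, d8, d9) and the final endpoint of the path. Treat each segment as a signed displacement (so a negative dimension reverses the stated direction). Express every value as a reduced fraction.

d5 = 10
d6 = -7
d7 = -7/3
d8 = 59/15
d9 = 0
endpoint = (-10, -14/3)

Apply edit: d3 := 2/5
  d5 = d4*5 - d1 = 10
  d6 = d2 - 8 = -7
  d7 = d6/3 = -7/3
  d8 = d3*4 - d7 = 59/15
  d9 = d6 + 9 - d2*2 = 0
Walk from origin (0, 0):
  seg 1: left by d5 = 10 → (-10, 0)
  seg 2: right by d9 = 0 → (-10, 0)
  seg 3: down by d7 = -7/3 → (-10, 7/3)
  seg 4: left by d9 = 0 → (-10, 7/3)
  seg 5: up by d1 = 1 → (-10, 10/3)
  seg 6: down by d2 = 1 → (-10, 7/3)
  seg 7: right by d6 = -7 → (-17, 7/3)
  seg 8: down by d9 = 0 → (-17, 7/3)
  seg 9: up by d6 = -7 → (-17, -14/3)
  seg 10: left by d6 = -7 → (-10, -14/3)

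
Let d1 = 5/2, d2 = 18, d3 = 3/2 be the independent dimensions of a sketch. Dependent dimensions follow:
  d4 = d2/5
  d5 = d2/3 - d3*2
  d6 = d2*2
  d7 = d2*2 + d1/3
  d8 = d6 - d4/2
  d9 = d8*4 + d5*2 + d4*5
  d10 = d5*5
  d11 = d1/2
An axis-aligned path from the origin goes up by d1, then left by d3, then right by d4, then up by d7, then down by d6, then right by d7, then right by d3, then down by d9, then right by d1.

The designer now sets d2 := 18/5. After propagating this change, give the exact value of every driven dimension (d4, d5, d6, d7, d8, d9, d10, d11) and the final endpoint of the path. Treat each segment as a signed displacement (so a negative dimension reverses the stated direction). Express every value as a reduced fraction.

d4 = 18/25
d5 = -9/5
d6 = 36/5
d7 = 241/30
d8 = 171/25
d9 = 684/25
d10 = -9
d11 = 5/4
endpoint = (844/75, -1802/75)

Apply edit: d2 := 18/5
  d4 = d2/5 = 18/25
  d5 = d2/3 - d3*2 = -9/5
  d6 = d2*2 = 36/5
  d7 = d2*2 + d1/3 = 241/30
  d8 = d6 - d4/2 = 171/25
  d9 = d8*4 + d5*2 + d4*5 = 684/25
  d10 = d5*5 = -9
  d11 = d1/2 = 5/4
Walk from origin (0, 0):
  seg 1: up by d1 = 5/2 → (0, 5/2)
  seg 2: left by d3 = 3/2 → (-3/2, 5/2)
  seg 3: right by d4 = 18/25 → (-39/50, 5/2)
  seg 4: up by d7 = 241/30 → (-39/50, 158/15)
  seg 5: down by d6 = 36/5 → (-39/50, 10/3)
  seg 6: right by d7 = 241/30 → (544/75, 10/3)
  seg 7: right by d3 = 3/2 → (1313/150, 10/3)
  seg 8: down by d9 = 684/25 → (1313/150, -1802/75)
  seg 9: right by d1 = 5/2 → (844/75, -1802/75)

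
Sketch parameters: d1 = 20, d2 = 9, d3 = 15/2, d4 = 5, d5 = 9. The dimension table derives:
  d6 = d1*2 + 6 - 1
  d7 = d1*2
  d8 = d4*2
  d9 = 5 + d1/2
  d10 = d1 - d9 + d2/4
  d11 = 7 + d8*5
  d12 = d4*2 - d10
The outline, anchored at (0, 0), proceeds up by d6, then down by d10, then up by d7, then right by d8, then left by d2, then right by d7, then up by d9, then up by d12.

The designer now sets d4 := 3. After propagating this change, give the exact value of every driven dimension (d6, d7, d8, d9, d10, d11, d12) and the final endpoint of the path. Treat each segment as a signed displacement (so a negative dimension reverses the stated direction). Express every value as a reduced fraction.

Apply edit: d4 := 3
  d6 = d1*2 + 6 - 1 = 45
  d7 = d1*2 = 40
  d8 = d4*2 = 6
  d9 = 5 + d1/2 = 15
  d10 = d1 - d9 + d2/4 = 29/4
  d11 = 7 + d8*5 = 37
  d12 = d4*2 - d10 = -5/4
Walk from origin (0, 0):
  seg 1: up by d6 = 45 → (0, 45)
  seg 2: down by d10 = 29/4 → (0, 151/4)
  seg 3: up by d7 = 40 → (0, 311/4)
  seg 4: right by d8 = 6 → (6, 311/4)
  seg 5: left by d2 = 9 → (-3, 311/4)
  seg 6: right by d7 = 40 → (37, 311/4)
  seg 7: up by d9 = 15 → (37, 371/4)
  seg 8: up by d12 = -5/4 → (37, 183/2)

d6 = 45
d7 = 40
d8 = 6
d9 = 15
d10 = 29/4
d11 = 37
d12 = -5/4
endpoint = (37, 183/2)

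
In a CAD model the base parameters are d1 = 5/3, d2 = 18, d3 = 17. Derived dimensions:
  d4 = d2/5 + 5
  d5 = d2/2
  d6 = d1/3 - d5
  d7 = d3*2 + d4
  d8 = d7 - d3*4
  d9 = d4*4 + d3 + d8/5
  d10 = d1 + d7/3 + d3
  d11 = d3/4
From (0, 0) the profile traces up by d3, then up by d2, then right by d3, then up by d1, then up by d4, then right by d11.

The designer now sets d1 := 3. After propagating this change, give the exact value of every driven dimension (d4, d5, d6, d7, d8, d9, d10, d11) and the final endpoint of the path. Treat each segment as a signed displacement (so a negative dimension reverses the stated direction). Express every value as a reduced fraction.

Apply edit: d1 := 3
  d4 = d2/5 + 5 = 43/5
  d5 = d2/2 = 9
  d6 = d1/3 - d5 = -8
  d7 = d3*2 + d4 = 213/5
  d8 = d7 - d3*4 = -127/5
  d9 = d4*4 + d3 + d8/5 = 1158/25
  d10 = d1 + d7/3 + d3 = 171/5
  d11 = d3/4 = 17/4
Walk from origin (0, 0):
  seg 1: up by d3 = 17 → (0, 17)
  seg 2: up by d2 = 18 → (0, 35)
  seg 3: right by d3 = 17 → (17, 35)
  seg 4: up by d1 = 3 → (17, 38)
  seg 5: up by d4 = 43/5 → (17, 233/5)
  seg 6: right by d11 = 17/4 → (85/4, 233/5)

d4 = 43/5
d5 = 9
d6 = -8
d7 = 213/5
d8 = -127/5
d9 = 1158/25
d10 = 171/5
d11 = 17/4
endpoint = (85/4, 233/5)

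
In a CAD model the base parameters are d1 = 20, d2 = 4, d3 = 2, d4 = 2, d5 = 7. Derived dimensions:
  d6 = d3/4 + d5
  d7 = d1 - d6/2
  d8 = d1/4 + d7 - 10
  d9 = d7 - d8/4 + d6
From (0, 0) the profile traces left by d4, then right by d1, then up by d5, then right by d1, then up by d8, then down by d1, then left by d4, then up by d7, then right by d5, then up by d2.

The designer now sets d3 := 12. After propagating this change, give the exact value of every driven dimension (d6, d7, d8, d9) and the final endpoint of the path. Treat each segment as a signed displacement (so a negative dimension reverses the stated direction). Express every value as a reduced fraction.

Apply edit: d3 := 12
  d6 = d3/4 + d5 = 10
  d7 = d1 - d6/2 = 15
  d8 = d1/4 + d7 - 10 = 10
  d9 = d7 - d8/4 + d6 = 45/2
Walk from origin (0, 0):
  seg 1: left by d4 = 2 → (-2, 0)
  seg 2: right by d1 = 20 → (18, 0)
  seg 3: up by d5 = 7 → (18, 7)
  seg 4: right by d1 = 20 → (38, 7)
  seg 5: up by d8 = 10 → (38, 17)
  seg 6: down by d1 = 20 → (38, -3)
  seg 7: left by d4 = 2 → (36, -3)
  seg 8: up by d7 = 15 → (36, 12)
  seg 9: right by d5 = 7 → (43, 12)
  seg 10: up by d2 = 4 → (43, 16)

d6 = 10
d7 = 15
d8 = 10
d9 = 45/2
endpoint = (43, 16)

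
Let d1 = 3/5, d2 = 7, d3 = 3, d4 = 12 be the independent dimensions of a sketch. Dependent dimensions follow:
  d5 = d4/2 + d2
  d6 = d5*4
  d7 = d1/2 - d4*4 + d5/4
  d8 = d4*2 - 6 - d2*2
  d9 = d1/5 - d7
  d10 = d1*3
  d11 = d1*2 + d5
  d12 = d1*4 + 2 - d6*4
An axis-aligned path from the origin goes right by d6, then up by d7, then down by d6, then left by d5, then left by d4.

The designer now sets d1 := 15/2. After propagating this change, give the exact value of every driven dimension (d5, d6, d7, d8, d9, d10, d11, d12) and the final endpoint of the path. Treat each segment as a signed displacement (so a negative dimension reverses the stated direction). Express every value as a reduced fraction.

Apply edit: d1 := 15/2
  d5 = d4/2 + d2 = 13
  d6 = d5*4 = 52
  d7 = d1/2 - d4*4 + d5/4 = -41
  d8 = d4*2 - 6 - d2*2 = 4
  d9 = d1/5 - d7 = 85/2
  d10 = d1*3 = 45/2
  d11 = d1*2 + d5 = 28
  d12 = d1*4 + 2 - d6*4 = -176
Walk from origin (0, 0):
  seg 1: right by d6 = 52 → (52, 0)
  seg 2: up by d7 = -41 → (52, -41)
  seg 3: down by d6 = 52 → (52, -93)
  seg 4: left by d5 = 13 → (39, -93)
  seg 5: left by d4 = 12 → (27, -93)

d5 = 13
d6 = 52
d7 = -41
d8 = 4
d9 = 85/2
d10 = 45/2
d11 = 28
d12 = -176
endpoint = (27, -93)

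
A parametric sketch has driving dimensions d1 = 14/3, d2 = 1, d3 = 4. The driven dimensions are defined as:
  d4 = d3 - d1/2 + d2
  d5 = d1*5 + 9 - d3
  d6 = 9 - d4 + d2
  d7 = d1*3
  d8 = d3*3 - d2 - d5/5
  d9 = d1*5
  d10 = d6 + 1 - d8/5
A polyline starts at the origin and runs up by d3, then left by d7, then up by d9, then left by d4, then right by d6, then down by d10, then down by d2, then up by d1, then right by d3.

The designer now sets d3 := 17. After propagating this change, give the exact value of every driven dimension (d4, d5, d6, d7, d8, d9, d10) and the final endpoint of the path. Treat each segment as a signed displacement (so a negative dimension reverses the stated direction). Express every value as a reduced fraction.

Apply edit: d3 := 17
  d4 = d3 - d1/2 + d2 = 47/3
  d5 = d1*5 + 9 - d3 = 46/3
  d6 = 9 - d4 + d2 = -17/3
  d7 = d1*3 = 14
  d8 = d3*3 - d2 - d5/5 = 704/15
  d9 = d1*5 = 70/3
  d10 = d6 + 1 - d8/5 = -1054/75
Walk from origin (0, 0):
  seg 1: up by d3 = 17 → (0, 17)
  seg 2: left by d7 = 14 → (-14, 17)
  seg 3: up by d9 = 70/3 → (-14, 121/3)
  seg 4: left by d4 = 47/3 → (-89/3, 121/3)
  seg 5: right by d6 = -17/3 → (-106/3, 121/3)
  seg 6: down by d10 = -1054/75 → (-106/3, 4079/75)
  seg 7: down by d2 = 1 → (-106/3, 4004/75)
  seg 8: up by d1 = 14/3 → (-106/3, 4354/75)
  seg 9: right by d3 = 17 → (-55/3, 4354/75)

d4 = 47/3
d5 = 46/3
d6 = -17/3
d7 = 14
d8 = 704/15
d9 = 70/3
d10 = -1054/75
endpoint = (-55/3, 4354/75)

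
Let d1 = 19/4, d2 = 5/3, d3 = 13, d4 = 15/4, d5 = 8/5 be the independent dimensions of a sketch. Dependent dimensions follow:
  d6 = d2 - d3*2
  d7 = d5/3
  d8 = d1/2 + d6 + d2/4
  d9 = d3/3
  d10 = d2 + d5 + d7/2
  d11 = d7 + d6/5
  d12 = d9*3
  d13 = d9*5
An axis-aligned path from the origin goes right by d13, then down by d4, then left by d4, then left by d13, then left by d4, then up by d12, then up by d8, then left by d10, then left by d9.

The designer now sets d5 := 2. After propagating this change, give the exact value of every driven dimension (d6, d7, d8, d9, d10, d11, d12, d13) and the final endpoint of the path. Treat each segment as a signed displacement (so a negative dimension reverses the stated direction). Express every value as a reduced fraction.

d6 = -73/3
d7 = 2/3
d8 = -517/24
d9 = 13/3
d10 = 4
d11 = -21/5
d12 = 13
d13 = 65/3
endpoint = (-95/6, -295/24)

Apply edit: d5 := 2
  d6 = d2 - d3*2 = -73/3
  d7 = d5/3 = 2/3
  d8 = d1/2 + d6 + d2/4 = -517/24
  d9 = d3/3 = 13/3
  d10 = d2 + d5 + d7/2 = 4
  d11 = d7 + d6/5 = -21/5
  d12 = d9*3 = 13
  d13 = d9*5 = 65/3
Walk from origin (0, 0):
  seg 1: right by d13 = 65/3 → (65/3, 0)
  seg 2: down by d4 = 15/4 → (65/3, -15/4)
  seg 3: left by d4 = 15/4 → (215/12, -15/4)
  seg 4: left by d13 = 65/3 → (-15/4, -15/4)
  seg 5: left by d4 = 15/4 → (-15/2, -15/4)
  seg 6: up by d12 = 13 → (-15/2, 37/4)
  seg 7: up by d8 = -517/24 → (-15/2, -295/24)
  seg 8: left by d10 = 4 → (-23/2, -295/24)
  seg 9: left by d9 = 13/3 → (-95/6, -295/24)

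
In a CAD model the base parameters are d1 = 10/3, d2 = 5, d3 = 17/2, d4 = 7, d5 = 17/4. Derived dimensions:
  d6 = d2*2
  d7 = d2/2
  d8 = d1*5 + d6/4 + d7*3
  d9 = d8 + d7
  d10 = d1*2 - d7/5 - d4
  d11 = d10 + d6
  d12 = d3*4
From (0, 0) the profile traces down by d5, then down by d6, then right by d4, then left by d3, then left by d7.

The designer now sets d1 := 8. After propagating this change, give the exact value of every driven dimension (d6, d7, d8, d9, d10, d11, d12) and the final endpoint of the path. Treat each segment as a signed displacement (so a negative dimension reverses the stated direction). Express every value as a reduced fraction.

d6 = 10
d7 = 5/2
d8 = 50
d9 = 105/2
d10 = 17/2
d11 = 37/2
d12 = 34
endpoint = (-4, -57/4)

Apply edit: d1 := 8
  d6 = d2*2 = 10
  d7 = d2/2 = 5/2
  d8 = d1*5 + d6/4 + d7*3 = 50
  d9 = d8 + d7 = 105/2
  d10 = d1*2 - d7/5 - d4 = 17/2
  d11 = d10 + d6 = 37/2
  d12 = d3*4 = 34
Walk from origin (0, 0):
  seg 1: down by d5 = 17/4 → (0, -17/4)
  seg 2: down by d6 = 10 → (0, -57/4)
  seg 3: right by d4 = 7 → (7, -57/4)
  seg 4: left by d3 = 17/2 → (-3/2, -57/4)
  seg 5: left by d7 = 5/2 → (-4, -57/4)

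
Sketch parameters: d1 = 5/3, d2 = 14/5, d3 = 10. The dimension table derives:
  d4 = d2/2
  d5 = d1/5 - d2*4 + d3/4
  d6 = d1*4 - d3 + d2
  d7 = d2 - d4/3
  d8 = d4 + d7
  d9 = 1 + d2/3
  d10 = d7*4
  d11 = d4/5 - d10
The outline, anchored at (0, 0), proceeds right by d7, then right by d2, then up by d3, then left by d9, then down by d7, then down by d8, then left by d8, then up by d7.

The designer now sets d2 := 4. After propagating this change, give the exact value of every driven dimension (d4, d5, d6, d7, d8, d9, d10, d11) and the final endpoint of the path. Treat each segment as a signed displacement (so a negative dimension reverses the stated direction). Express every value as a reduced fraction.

d4 = 2
d5 = -79/6
d6 = 2/3
d7 = 10/3
d8 = 16/3
d9 = 7/3
d10 = 40/3
d11 = -194/15
endpoint = (-1/3, 14/3)

Apply edit: d2 := 4
  d4 = d2/2 = 2
  d5 = d1/5 - d2*4 + d3/4 = -79/6
  d6 = d1*4 - d3 + d2 = 2/3
  d7 = d2 - d4/3 = 10/3
  d8 = d4 + d7 = 16/3
  d9 = 1 + d2/3 = 7/3
  d10 = d7*4 = 40/3
  d11 = d4/5 - d10 = -194/15
Walk from origin (0, 0):
  seg 1: right by d7 = 10/3 → (10/3, 0)
  seg 2: right by d2 = 4 → (22/3, 0)
  seg 3: up by d3 = 10 → (22/3, 10)
  seg 4: left by d9 = 7/3 → (5, 10)
  seg 5: down by d7 = 10/3 → (5, 20/3)
  seg 6: down by d8 = 16/3 → (5, 4/3)
  seg 7: left by d8 = 16/3 → (-1/3, 4/3)
  seg 8: up by d7 = 10/3 → (-1/3, 14/3)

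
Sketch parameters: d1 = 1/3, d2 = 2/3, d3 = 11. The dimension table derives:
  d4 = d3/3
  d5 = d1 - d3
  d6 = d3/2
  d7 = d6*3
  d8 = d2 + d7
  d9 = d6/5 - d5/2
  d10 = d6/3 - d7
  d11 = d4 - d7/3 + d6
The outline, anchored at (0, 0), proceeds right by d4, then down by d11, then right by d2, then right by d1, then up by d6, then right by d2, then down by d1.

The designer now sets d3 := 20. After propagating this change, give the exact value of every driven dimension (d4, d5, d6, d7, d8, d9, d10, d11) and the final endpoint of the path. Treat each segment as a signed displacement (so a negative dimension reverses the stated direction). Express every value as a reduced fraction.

d4 = 20/3
d5 = -59/3
d6 = 10
d7 = 30
d8 = 92/3
d9 = 71/6
d10 = -80/3
d11 = 20/3
endpoint = (25/3, 3)

Apply edit: d3 := 20
  d4 = d3/3 = 20/3
  d5 = d1 - d3 = -59/3
  d6 = d3/2 = 10
  d7 = d6*3 = 30
  d8 = d2 + d7 = 92/3
  d9 = d6/5 - d5/2 = 71/6
  d10 = d6/3 - d7 = -80/3
  d11 = d4 - d7/3 + d6 = 20/3
Walk from origin (0, 0):
  seg 1: right by d4 = 20/3 → (20/3, 0)
  seg 2: down by d11 = 20/3 → (20/3, -20/3)
  seg 3: right by d2 = 2/3 → (22/3, -20/3)
  seg 4: right by d1 = 1/3 → (23/3, -20/3)
  seg 5: up by d6 = 10 → (23/3, 10/3)
  seg 6: right by d2 = 2/3 → (25/3, 10/3)
  seg 7: down by d1 = 1/3 → (25/3, 3)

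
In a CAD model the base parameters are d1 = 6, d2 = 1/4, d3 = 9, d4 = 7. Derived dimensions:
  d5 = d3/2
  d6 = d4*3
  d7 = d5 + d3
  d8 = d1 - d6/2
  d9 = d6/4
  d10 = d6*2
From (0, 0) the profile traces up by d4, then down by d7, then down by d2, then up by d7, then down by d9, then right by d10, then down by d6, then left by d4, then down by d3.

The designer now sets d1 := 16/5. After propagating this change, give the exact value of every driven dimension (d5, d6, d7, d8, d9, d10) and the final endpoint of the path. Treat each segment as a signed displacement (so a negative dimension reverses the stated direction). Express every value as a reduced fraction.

Apply edit: d1 := 16/5
  d5 = d3/2 = 9/2
  d6 = d4*3 = 21
  d7 = d5 + d3 = 27/2
  d8 = d1 - d6/2 = -73/10
  d9 = d6/4 = 21/4
  d10 = d6*2 = 42
Walk from origin (0, 0):
  seg 1: up by d4 = 7 → (0, 7)
  seg 2: down by d7 = 27/2 → (0, -13/2)
  seg 3: down by d2 = 1/4 → (0, -27/4)
  seg 4: up by d7 = 27/2 → (0, 27/4)
  seg 5: down by d9 = 21/4 → (0, 3/2)
  seg 6: right by d10 = 42 → (42, 3/2)
  seg 7: down by d6 = 21 → (42, -39/2)
  seg 8: left by d4 = 7 → (35, -39/2)
  seg 9: down by d3 = 9 → (35, -57/2)

d5 = 9/2
d6 = 21
d7 = 27/2
d8 = -73/10
d9 = 21/4
d10 = 42
endpoint = (35, -57/2)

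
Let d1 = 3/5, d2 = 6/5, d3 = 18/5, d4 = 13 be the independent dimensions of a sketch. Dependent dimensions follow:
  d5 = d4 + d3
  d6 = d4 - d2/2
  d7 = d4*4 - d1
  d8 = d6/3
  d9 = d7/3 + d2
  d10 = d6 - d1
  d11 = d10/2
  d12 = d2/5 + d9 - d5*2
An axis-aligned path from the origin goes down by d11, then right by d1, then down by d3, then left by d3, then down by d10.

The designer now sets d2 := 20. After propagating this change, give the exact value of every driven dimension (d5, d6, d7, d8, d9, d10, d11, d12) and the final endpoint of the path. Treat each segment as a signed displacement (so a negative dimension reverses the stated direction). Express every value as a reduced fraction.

Apply edit: d2 := 20
  d5 = d4 + d3 = 83/5
  d6 = d4 - d2/2 = 3
  d7 = d4*4 - d1 = 257/5
  d8 = d6/3 = 1
  d9 = d7/3 + d2 = 557/15
  d10 = d6 - d1 = 12/5
  d11 = d10/2 = 6/5
  d12 = d2/5 + d9 - d5*2 = 119/15
Walk from origin (0, 0):
  seg 1: down by d11 = 6/5 → (0, -6/5)
  seg 2: right by d1 = 3/5 → (3/5, -6/5)
  seg 3: down by d3 = 18/5 → (3/5, -24/5)
  seg 4: left by d3 = 18/5 → (-3, -24/5)
  seg 5: down by d10 = 12/5 → (-3, -36/5)

d5 = 83/5
d6 = 3
d7 = 257/5
d8 = 1
d9 = 557/15
d10 = 12/5
d11 = 6/5
d12 = 119/15
endpoint = (-3, -36/5)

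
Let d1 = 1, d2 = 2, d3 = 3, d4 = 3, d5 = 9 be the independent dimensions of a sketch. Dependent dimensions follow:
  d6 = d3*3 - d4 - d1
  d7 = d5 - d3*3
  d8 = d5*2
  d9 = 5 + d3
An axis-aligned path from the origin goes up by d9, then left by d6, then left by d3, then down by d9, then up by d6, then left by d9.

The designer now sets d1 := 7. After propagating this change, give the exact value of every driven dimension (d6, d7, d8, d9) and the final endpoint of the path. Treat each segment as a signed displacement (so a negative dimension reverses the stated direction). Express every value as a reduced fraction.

d6 = -1
d7 = 0
d8 = 18
d9 = 8
endpoint = (-10, -1)

Apply edit: d1 := 7
  d6 = d3*3 - d4 - d1 = -1
  d7 = d5 - d3*3 = 0
  d8 = d5*2 = 18
  d9 = 5 + d3 = 8
Walk from origin (0, 0):
  seg 1: up by d9 = 8 → (0, 8)
  seg 2: left by d6 = -1 → (1, 8)
  seg 3: left by d3 = 3 → (-2, 8)
  seg 4: down by d9 = 8 → (-2, 0)
  seg 5: up by d6 = -1 → (-2, -1)
  seg 6: left by d9 = 8 → (-10, -1)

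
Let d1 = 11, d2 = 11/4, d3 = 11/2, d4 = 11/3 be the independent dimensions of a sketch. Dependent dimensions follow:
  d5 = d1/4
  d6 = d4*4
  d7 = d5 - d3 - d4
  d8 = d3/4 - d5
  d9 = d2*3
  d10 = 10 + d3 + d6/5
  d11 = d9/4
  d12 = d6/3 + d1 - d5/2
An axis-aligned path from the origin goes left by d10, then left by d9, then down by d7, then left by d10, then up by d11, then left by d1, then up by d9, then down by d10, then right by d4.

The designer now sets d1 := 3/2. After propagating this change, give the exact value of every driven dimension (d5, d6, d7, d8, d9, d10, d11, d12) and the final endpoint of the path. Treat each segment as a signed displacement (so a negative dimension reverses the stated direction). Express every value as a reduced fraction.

Apply edit: d1 := 3/2
  d5 = d1/4 = 3/8
  d6 = d4*4 = 44/3
  d7 = d5 - d3 - d4 = -211/24
  d8 = d3/4 - d5 = 1
  d9 = d2*3 = 33/4
  d10 = 10 + d3 + d6/5 = 553/30
  d11 = d9/4 = 33/16
  d12 = d6/3 + d1 - d5/2 = 893/144
Walk from origin (0, 0):
  seg 1: left by d10 = 553/30 → (-553/30, 0)
  seg 2: left by d9 = 33/4 → (-1601/60, 0)
  seg 3: down by d7 = -211/24 → (-1601/60, 211/24)
  seg 4: left by d10 = 553/30 → (-2707/60, 211/24)
  seg 5: up by d11 = 33/16 → (-2707/60, 521/48)
  seg 6: left by d1 = 3/2 → (-2797/60, 521/48)
  seg 7: up by d9 = 33/4 → (-2797/60, 917/48)
  seg 8: down by d10 = 553/30 → (-2797/60, 161/240)
  seg 9: right by d4 = 11/3 → (-859/20, 161/240)

d5 = 3/8
d6 = 44/3
d7 = -211/24
d8 = 1
d9 = 33/4
d10 = 553/30
d11 = 33/16
d12 = 893/144
endpoint = (-859/20, 161/240)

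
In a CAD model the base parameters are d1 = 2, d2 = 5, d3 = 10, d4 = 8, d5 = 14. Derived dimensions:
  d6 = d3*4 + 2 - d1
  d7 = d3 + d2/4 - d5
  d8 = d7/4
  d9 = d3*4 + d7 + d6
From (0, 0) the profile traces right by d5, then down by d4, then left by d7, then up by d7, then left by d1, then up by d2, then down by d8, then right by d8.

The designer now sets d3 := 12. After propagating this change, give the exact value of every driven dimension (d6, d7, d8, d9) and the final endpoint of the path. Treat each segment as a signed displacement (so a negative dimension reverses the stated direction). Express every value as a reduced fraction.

Apply edit: d3 := 12
  d6 = d3*4 + 2 - d1 = 48
  d7 = d3 + d2/4 - d5 = -3/4
  d8 = d7/4 = -3/16
  d9 = d3*4 + d7 + d6 = 381/4
Walk from origin (0, 0):
  seg 1: right by d5 = 14 → (14, 0)
  seg 2: down by d4 = 8 → (14, -8)
  seg 3: left by d7 = -3/4 → (59/4, -8)
  seg 4: up by d7 = -3/4 → (59/4, -35/4)
  seg 5: left by d1 = 2 → (51/4, -35/4)
  seg 6: up by d2 = 5 → (51/4, -15/4)
  seg 7: down by d8 = -3/16 → (51/4, -57/16)
  seg 8: right by d8 = -3/16 → (201/16, -57/16)

d6 = 48
d7 = -3/4
d8 = -3/16
d9 = 381/4
endpoint = (201/16, -57/16)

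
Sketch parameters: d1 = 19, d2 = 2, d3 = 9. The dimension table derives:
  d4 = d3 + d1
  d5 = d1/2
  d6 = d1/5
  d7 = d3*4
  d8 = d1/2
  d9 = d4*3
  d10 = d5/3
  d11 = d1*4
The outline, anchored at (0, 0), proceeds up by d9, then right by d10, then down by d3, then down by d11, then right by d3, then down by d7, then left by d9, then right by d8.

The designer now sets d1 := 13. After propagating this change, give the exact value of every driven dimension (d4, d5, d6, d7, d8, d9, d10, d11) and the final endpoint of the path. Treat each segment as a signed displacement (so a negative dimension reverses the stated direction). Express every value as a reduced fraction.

Apply edit: d1 := 13
  d4 = d3 + d1 = 22
  d5 = d1/2 = 13/2
  d6 = d1/5 = 13/5
  d7 = d3*4 = 36
  d8 = d1/2 = 13/2
  d9 = d4*3 = 66
  d10 = d5/3 = 13/6
  d11 = d1*4 = 52
Walk from origin (0, 0):
  seg 1: up by d9 = 66 → (0, 66)
  seg 2: right by d10 = 13/6 → (13/6, 66)
  seg 3: down by d3 = 9 → (13/6, 57)
  seg 4: down by d11 = 52 → (13/6, 5)
  seg 5: right by d3 = 9 → (67/6, 5)
  seg 6: down by d7 = 36 → (67/6, -31)
  seg 7: left by d9 = 66 → (-329/6, -31)
  seg 8: right by d8 = 13/2 → (-145/3, -31)

d4 = 22
d5 = 13/2
d6 = 13/5
d7 = 36
d8 = 13/2
d9 = 66
d10 = 13/6
d11 = 52
endpoint = (-145/3, -31)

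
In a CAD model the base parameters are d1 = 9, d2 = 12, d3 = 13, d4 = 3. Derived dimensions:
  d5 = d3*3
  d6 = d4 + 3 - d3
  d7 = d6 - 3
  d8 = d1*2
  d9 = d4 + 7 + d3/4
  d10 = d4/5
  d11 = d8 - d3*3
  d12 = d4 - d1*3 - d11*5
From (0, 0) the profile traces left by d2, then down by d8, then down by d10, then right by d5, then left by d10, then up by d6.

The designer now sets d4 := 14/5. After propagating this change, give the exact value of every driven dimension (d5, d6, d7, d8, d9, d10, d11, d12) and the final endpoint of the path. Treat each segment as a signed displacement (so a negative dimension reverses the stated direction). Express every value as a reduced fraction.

d5 = 39
d6 = -36/5
d7 = -51/5
d8 = 18
d9 = 261/20
d10 = 14/25
d11 = -21
d12 = 404/5
endpoint = (661/25, -644/25)

Apply edit: d4 := 14/5
  d5 = d3*3 = 39
  d6 = d4 + 3 - d3 = -36/5
  d7 = d6 - 3 = -51/5
  d8 = d1*2 = 18
  d9 = d4 + 7 + d3/4 = 261/20
  d10 = d4/5 = 14/25
  d11 = d8 - d3*3 = -21
  d12 = d4 - d1*3 - d11*5 = 404/5
Walk from origin (0, 0):
  seg 1: left by d2 = 12 → (-12, 0)
  seg 2: down by d8 = 18 → (-12, -18)
  seg 3: down by d10 = 14/25 → (-12, -464/25)
  seg 4: right by d5 = 39 → (27, -464/25)
  seg 5: left by d10 = 14/25 → (661/25, -464/25)
  seg 6: up by d6 = -36/5 → (661/25, -644/25)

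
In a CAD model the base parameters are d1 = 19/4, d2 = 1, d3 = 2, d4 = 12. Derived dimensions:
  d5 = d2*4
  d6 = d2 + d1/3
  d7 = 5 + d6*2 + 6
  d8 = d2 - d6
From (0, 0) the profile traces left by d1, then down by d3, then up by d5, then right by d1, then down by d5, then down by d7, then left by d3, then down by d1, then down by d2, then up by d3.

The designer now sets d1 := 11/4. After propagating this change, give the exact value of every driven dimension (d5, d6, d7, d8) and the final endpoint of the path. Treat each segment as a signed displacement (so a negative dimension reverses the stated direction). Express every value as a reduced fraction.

Apply edit: d1 := 11/4
  d5 = d2*4 = 4
  d6 = d2 + d1/3 = 23/12
  d7 = 5 + d6*2 + 6 = 89/6
  d8 = d2 - d6 = -11/12
Walk from origin (0, 0):
  seg 1: left by d1 = 11/4 → (-11/4, 0)
  seg 2: down by d3 = 2 → (-11/4, -2)
  seg 3: up by d5 = 4 → (-11/4, 2)
  seg 4: right by d1 = 11/4 → (0, 2)
  seg 5: down by d5 = 4 → (0, -2)
  seg 6: down by d7 = 89/6 → (0, -101/6)
  seg 7: left by d3 = 2 → (-2, -101/6)
  seg 8: down by d1 = 11/4 → (-2, -235/12)
  seg 9: down by d2 = 1 → (-2, -247/12)
  seg 10: up by d3 = 2 → (-2, -223/12)

d5 = 4
d6 = 23/12
d7 = 89/6
d8 = -11/12
endpoint = (-2, -223/12)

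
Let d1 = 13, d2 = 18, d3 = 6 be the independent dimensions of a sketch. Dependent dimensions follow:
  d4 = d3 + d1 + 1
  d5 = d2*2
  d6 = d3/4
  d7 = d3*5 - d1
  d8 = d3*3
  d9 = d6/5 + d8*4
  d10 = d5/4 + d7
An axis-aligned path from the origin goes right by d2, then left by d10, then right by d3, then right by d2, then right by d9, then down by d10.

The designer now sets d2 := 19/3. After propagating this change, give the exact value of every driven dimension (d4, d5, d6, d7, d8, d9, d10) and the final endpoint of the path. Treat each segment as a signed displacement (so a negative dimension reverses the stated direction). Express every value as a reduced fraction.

d4 = 20
d5 = 38/3
d6 = 3/2
d7 = 17
d8 = 18
d9 = 723/10
d10 = 121/6
endpoint = (354/5, -121/6)

Apply edit: d2 := 19/3
  d4 = d3 + d1 + 1 = 20
  d5 = d2*2 = 38/3
  d6 = d3/4 = 3/2
  d7 = d3*5 - d1 = 17
  d8 = d3*3 = 18
  d9 = d6/5 + d8*4 = 723/10
  d10 = d5/4 + d7 = 121/6
Walk from origin (0, 0):
  seg 1: right by d2 = 19/3 → (19/3, 0)
  seg 2: left by d10 = 121/6 → (-83/6, 0)
  seg 3: right by d3 = 6 → (-47/6, 0)
  seg 4: right by d2 = 19/3 → (-3/2, 0)
  seg 5: right by d9 = 723/10 → (354/5, 0)
  seg 6: down by d10 = 121/6 → (354/5, -121/6)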